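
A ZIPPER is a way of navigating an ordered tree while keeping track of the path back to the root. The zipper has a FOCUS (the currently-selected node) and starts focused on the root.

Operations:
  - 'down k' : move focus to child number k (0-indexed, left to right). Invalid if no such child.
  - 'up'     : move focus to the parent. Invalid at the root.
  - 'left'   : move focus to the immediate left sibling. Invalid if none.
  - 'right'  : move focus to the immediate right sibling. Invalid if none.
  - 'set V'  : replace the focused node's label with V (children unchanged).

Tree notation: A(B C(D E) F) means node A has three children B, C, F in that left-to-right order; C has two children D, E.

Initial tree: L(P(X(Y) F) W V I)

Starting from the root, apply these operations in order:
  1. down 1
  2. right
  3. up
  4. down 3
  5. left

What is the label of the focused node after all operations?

Answer: V

Derivation:
Step 1 (down 1): focus=W path=1 depth=1 children=[] left=['P'] right=['V', 'I'] parent=L
Step 2 (right): focus=V path=2 depth=1 children=[] left=['P', 'W'] right=['I'] parent=L
Step 3 (up): focus=L path=root depth=0 children=['P', 'W', 'V', 'I'] (at root)
Step 4 (down 3): focus=I path=3 depth=1 children=[] left=['P', 'W', 'V'] right=[] parent=L
Step 5 (left): focus=V path=2 depth=1 children=[] left=['P', 'W'] right=['I'] parent=L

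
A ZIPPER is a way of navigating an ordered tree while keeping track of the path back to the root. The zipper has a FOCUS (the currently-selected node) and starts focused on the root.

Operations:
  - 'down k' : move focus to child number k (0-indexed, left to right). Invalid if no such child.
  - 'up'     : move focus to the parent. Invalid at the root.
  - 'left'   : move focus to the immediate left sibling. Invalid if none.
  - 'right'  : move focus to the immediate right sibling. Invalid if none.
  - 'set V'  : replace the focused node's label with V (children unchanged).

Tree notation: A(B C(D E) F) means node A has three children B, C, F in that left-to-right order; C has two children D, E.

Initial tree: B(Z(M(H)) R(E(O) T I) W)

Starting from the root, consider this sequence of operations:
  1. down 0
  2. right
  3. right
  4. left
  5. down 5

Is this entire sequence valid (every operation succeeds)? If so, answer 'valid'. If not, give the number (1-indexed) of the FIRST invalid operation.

Step 1 (down 0): focus=Z path=0 depth=1 children=['M'] left=[] right=['R', 'W'] parent=B
Step 2 (right): focus=R path=1 depth=1 children=['E', 'T', 'I'] left=['Z'] right=['W'] parent=B
Step 3 (right): focus=W path=2 depth=1 children=[] left=['Z', 'R'] right=[] parent=B
Step 4 (left): focus=R path=1 depth=1 children=['E', 'T', 'I'] left=['Z'] right=['W'] parent=B
Step 5 (down 5): INVALID

Answer: 5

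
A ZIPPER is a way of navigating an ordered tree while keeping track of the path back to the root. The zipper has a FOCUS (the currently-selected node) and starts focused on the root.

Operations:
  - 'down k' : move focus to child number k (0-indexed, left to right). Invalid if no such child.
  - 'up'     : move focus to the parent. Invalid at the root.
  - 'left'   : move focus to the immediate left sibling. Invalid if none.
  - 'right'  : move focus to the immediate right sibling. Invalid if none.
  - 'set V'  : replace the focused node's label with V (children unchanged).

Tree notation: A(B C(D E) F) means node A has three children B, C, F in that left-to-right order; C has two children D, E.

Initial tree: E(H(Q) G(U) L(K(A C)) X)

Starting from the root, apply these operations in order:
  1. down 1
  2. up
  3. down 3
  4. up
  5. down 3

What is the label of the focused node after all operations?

Answer: X

Derivation:
Step 1 (down 1): focus=G path=1 depth=1 children=['U'] left=['H'] right=['L', 'X'] parent=E
Step 2 (up): focus=E path=root depth=0 children=['H', 'G', 'L', 'X'] (at root)
Step 3 (down 3): focus=X path=3 depth=1 children=[] left=['H', 'G', 'L'] right=[] parent=E
Step 4 (up): focus=E path=root depth=0 children=['H', 'G', 'L', 'X'] (at root)
Step 5 (down 3): focus=X path=3 depth=1 children=[] left=['H', 'G', 'L'] right=[] parent=E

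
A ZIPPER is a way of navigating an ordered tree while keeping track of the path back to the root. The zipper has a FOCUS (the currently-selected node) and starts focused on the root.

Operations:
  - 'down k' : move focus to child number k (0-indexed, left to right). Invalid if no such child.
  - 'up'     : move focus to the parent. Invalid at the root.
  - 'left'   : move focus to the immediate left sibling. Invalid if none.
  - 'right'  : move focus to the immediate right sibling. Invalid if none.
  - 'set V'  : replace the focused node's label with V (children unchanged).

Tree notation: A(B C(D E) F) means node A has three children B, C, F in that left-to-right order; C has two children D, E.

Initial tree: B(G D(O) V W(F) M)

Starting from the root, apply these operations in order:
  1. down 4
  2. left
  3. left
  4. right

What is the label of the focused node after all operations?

Step 1 (down 4): focus=M path=4 depth=1 children=[] left=['G', 'D', 'V', 'W'] right=[] parent=B
Step 2 (left): focus=W path=3 depth=1 children=['F'] left=['G', 'D', 'V'] right=['M'] parent=B
Step 3 (left): focus=V path=2 depth=1 children=[] left=['G', 'D'] right=['W', 'M'] parent=B
Step 4 (right): focus=W path=3 depth=1 children=['F'] left=['G', 'D', 'V'] right=['M'] parent=B

Answer: W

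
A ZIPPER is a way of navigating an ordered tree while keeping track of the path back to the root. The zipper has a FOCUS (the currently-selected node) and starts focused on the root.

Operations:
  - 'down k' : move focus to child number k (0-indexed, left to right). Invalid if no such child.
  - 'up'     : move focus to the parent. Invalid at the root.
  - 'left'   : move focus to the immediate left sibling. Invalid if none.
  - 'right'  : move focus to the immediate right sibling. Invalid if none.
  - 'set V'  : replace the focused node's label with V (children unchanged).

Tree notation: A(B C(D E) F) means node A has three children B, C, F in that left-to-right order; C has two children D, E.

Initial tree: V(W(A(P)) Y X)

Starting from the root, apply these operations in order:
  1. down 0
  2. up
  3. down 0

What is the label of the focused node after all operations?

Step 1 (down 0): focus=W path=0 depth=1 children=['A'] left=[] right=['Y', 'X'] parent=V
Step 2 (up): focus=V path=root depth=0 children=['W', 'Y', 'X'] (at root)
Step 3 (down 0): focus=W path=0 depth=1 children=['A'] left=[] right=['Y', 'X'] parent=V

Answer: W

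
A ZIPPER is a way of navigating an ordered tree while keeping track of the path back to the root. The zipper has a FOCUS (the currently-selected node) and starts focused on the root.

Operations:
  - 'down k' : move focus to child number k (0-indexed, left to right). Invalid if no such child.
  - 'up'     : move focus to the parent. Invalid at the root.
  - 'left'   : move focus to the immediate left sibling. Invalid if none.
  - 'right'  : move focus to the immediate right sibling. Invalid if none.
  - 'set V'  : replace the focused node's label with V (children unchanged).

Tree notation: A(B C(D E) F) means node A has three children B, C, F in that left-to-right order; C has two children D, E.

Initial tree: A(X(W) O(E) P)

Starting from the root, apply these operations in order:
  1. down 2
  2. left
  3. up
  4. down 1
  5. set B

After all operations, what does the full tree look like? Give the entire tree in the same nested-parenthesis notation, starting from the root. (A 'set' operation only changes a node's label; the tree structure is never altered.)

Answer: A(X(W) B(E) P)

Derivation:
Step 1 (down 2): focus=P path=2 depth=1 children=[] left=['X', 'O'] right=[] parent=A
Step 2 (left): focus=O path=1 depth=1 children=['E'] left=['X'] right=['P'] parent=A
Step 3 (up): focus=A path=root depth=0 children=['X', 'O', 'P'] (at root)
Step 4 (down 1): focus=O path=1 depth=1 children=['E'] left=['X'] right=['P'] parent=A
Step 5 (set B): focus=B path=1 depth=1 children=['E'] left=['X'] right=['P'] parent=A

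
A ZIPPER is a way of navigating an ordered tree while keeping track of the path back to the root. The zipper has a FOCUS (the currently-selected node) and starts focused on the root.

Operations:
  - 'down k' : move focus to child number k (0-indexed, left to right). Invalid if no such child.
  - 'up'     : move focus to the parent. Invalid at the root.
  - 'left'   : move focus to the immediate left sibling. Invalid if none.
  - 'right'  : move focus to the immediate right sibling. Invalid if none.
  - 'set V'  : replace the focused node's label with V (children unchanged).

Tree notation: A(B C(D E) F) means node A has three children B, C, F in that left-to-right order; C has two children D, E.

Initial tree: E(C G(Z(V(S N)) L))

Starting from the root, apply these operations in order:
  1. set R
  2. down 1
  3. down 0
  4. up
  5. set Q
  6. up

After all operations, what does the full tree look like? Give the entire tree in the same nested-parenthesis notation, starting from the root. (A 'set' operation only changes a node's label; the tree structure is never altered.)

Step 1 (set R): focus=R path=root depth=0 children=['C', 'G'] (at root)
Step 2 (down 1): focus=G path=1 depth=1 children=['Z', 'L'] left=['C'] right=[] parent=R
Step 3 (down 0): focus=Z path=1/0 depth=2 children=['V'] left=[] right=['L'] parent=G
Step 4 (up): focus=G path=1 depth=1 children=['Z', 'L'] left=['C'] right=[] parent=R
Step 5 (set Q): focus=Q path=1 depth=1 children=['Z', 'L'] left=['C'] right=[] parent=R
Step 6 (up): focus=R path=root depth=0 children=['C', 'Q'] (at root)

Answer: R(C Q(Z(V(S N)) L))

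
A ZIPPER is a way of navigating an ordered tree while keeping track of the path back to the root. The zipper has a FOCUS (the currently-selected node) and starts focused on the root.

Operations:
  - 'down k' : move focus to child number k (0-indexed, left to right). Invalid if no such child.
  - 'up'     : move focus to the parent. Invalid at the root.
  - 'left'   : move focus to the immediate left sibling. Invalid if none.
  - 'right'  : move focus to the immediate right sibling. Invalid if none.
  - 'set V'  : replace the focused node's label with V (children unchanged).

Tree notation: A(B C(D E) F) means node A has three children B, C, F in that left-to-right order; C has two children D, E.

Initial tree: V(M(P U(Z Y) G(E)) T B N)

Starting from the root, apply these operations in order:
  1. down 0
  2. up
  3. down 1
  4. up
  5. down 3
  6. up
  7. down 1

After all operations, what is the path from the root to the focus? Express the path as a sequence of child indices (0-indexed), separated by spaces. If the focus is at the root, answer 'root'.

Step 1 (down 0): focus=M path=0 depth=1 children=['P', 'U', 'G'] left=[] right=['T', 'B', 'N'] parent=V
Step 2 (up): focus=V path=root depth=0 children=['M', 'T', 'B', 'N'] (at root)
Step 3 (down 1): focus=T path=1 depth=1 children=[] left=['M'] right=['B', 'N'] parent=V
Step 4 (up): focus=V path=root depth=0 children=['M', 'T', 'B', 'N'] (at root)
Step 5 (down 3): focus=N path=3 depth=1 children=[] left=['M', 'T', 'B'] right=[] parent=V
Step 6 (up): focus=V path=root depth=0 children=['M', 'T', 'B', 'N'] (at root)
Step 7 (down 1): focus=T path=1 depth=1 children=[] left=['M'] right=['B', 'N'] parent=V

Answer: 1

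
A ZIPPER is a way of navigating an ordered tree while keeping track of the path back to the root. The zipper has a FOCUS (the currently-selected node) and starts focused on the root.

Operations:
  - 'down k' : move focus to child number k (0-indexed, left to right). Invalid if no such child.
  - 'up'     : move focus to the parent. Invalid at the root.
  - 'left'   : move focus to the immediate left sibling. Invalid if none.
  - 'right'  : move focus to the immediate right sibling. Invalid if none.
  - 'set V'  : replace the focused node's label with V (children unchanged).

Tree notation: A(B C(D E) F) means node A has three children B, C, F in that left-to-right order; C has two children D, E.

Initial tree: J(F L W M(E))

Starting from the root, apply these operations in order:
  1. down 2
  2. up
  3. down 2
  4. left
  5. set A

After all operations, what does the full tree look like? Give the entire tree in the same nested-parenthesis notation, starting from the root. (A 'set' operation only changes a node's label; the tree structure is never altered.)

Answer: J(F A W M(E))

Derivation:
Step 1 (down 2): focus=W path=2 depth=1 children=[] left=['F', 'L'] right=['M'] parent=J
Step 2 (up): focus=J path=root depth=0 children=['F', 'L', 'W', 'M'] (at root)
Step 3 (down 2): focus=W path=2 depth=1 children=[] left=['F', 'L'] right=['M'] parent=J
Step 4 (left): focus=L path=1 depth=1 children=[] left=['F'] right=['W', 'M'] parent=J
Step 5 (set A): focus=A path=1 depth=1 children=[] left=['F'] right=['W', 'M'] parent=J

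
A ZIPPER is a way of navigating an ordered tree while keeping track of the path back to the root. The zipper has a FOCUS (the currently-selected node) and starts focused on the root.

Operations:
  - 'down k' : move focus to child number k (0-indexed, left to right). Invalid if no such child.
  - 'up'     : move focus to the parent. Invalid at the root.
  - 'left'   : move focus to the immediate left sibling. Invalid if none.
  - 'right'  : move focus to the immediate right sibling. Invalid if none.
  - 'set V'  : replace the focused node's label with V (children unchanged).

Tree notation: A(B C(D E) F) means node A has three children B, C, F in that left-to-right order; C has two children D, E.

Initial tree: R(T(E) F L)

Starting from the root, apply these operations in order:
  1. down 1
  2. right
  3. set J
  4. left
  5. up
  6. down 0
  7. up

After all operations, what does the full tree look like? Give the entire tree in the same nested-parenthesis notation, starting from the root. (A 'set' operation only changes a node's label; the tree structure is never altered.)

Step 1 (down 1): focus=F path=1 depth=1 children=[] left=['T'] right=['L'] parent=R
Step 2 (right): focus=L path=2 depth=1 children=[] left=['T', 'F'] right=[] parent=R
Step 3 (set J): focus=J path=2 depth=1 children=[] left=['T', 'F'] right=[] parent=R
Step 4 (left): focus=F path=1 depth=1 children=[] left=['T'] right=['J'] parent=R
Step 5 (up): focus=R path=root depth=0 children=['T', 'F', 'J'] (at root)
Step 6 (down 0): focus=T path=0 depth=1 children=['E'] left=[] right=['F', 'J'] parent=R
Step 7 (up): focus=R path=root depth=0 children=['T', 'F', 'J'] (at root)

Answer: R(T(E) F J)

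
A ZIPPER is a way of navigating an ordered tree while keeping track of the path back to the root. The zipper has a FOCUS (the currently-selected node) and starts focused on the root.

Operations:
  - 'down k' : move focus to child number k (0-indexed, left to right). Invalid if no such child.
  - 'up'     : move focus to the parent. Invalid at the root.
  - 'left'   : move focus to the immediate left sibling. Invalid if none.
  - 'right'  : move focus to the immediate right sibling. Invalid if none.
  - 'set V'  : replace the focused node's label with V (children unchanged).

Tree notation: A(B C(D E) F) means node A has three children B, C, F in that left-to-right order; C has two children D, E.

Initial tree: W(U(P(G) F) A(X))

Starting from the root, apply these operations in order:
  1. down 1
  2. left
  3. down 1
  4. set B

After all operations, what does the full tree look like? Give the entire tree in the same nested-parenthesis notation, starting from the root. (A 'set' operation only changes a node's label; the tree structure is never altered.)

Answer: W(U(P(G) B) A(X))

Derivation:
Step 1 (down 1): focus=A path=1 depth=1 children=['X'] left=['U'] right=[] parent=W
Step 2 (left): focus=U path=0 depth=1 children=['P', 'F'] left=[] right=['A'] parent=W
Step 3 (down 1): focus=F path=0/1 depth=2 children=[] left=['P'] right=[] parent=U
Step 4 (set B): focus=B path=0/1 depth=2 children=[] left=['P'] right=[] parent=U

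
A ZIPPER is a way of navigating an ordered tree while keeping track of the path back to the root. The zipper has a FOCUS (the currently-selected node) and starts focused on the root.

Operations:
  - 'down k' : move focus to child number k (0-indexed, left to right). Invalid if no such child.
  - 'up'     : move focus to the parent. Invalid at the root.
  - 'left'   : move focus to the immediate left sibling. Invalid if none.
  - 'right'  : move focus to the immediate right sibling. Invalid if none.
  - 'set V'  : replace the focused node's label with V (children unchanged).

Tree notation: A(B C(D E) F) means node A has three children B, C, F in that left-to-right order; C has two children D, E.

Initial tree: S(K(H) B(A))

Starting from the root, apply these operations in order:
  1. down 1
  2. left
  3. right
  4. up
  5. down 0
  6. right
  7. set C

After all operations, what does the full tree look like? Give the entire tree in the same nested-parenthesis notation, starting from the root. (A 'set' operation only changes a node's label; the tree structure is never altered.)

Step 1 (down 1): focus=B path=1 depth=1 children=['A'] left=['K'] right=[] parent=S
Step 2 (left): focus=K path=0 depth=1 children=['H'] left=[] right=['B'] parent=S
Step 3 (right): focus=B path=1 depth=1 children=['A'] left=['K'] right=[] parent=S
Step 4 (up): focus=S path=root depth=0 children=['K', 'B'] (at root)
Step 5 (down 0): focus=K path=0 depth=1 children=['H'] left=[] right=['B'] parent=S
Step 6 (right): focus=B path=1 depth=1 children=['A'] left=['K'] right=[] parent=S
Step 7 (set C): focus=C path=1 depth=1 children=['A'] left=['K'] right=[] parent=S

Answer: S(K(H) C(A))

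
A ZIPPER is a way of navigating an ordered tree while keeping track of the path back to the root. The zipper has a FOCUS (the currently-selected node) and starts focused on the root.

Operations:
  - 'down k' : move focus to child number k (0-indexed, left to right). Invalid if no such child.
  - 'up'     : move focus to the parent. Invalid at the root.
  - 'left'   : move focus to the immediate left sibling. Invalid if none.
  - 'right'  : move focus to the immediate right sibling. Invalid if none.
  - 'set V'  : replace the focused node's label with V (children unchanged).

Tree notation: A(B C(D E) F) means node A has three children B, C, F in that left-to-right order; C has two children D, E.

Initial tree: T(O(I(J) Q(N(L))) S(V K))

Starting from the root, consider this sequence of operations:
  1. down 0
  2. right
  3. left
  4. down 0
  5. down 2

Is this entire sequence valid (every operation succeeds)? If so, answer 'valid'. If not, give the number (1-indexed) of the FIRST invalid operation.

Answer: 5

Derivation:
Step 1 (down 0): focus=O path=0 depth=1 children=['I', 'Q'] left=[] right=['S'] parent=T
Step 2 (right): focus=S path=1 depth=1 children=['V', 'K'] left=['O'] right=[] parent=T
Step 3 (left): focus=O path=0 depth=1 children=['I', 'Q'] left=[] right=['S'] parent=T
Step 4 (down 0): focus=I path=0/0 depth=2 children=['J'] left=[] right=['Q'] parent=O
Step 5 (down 2): INVALID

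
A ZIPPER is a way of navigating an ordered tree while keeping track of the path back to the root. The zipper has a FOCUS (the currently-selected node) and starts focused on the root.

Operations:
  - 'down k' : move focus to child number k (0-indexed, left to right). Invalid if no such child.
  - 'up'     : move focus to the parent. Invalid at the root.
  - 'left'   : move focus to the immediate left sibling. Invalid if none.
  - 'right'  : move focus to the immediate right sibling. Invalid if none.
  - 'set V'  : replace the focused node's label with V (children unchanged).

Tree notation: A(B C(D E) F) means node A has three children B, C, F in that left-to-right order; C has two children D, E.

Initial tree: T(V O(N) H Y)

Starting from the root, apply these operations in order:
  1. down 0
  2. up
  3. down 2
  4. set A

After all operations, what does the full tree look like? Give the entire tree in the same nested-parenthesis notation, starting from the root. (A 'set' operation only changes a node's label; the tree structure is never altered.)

Step 1 (down 0): focus=V path=0 depth=1 children=[] left=[] right=['O', 'H', 'Y'] parent=T
Step 2 (up): focus=T path=root depth=0 children=['V', 'O', 'H', 'Y'] (at root)
Step 3 (down 2): focus=H path=2 depth=1 children=[] left=['V', 'O'] right=['Y'] parent=T
Step 4 (set A): focus=A path=2 depth=1 children=[] left=['V', 'O'] right=['Y'] parent=T

Answer: T(V O(N) A Y)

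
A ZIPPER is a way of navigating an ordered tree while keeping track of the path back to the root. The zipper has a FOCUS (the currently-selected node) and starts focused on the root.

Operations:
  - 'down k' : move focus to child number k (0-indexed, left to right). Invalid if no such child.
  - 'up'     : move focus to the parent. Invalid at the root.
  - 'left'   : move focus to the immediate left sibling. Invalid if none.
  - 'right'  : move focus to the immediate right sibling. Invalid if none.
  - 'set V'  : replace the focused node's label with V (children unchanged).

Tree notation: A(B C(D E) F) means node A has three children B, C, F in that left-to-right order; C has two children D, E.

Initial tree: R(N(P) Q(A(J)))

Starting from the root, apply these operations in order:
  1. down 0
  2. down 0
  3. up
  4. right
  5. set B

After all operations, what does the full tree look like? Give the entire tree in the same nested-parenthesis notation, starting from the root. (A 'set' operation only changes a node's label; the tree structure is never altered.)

Answer: R(N(P) B(A(J)))

Derivation:
Step 1 (down 0): focus=N path=0 depth=1 children=['P'] left=[] right=['Q'] parent=R
Step 2 (down 0): focus=P path=0/0 depth=2 children=[] left=[] right=[] parent=N
Step 3 (up): focus=N path=0 depth=1 children=['P'] left=[] right=['Q'] parent=R
Step 4 (right): focus=Q path=1 depth=1 children=['A'] left=['N'] right=[] parent=R
Step 5 (set B): focus=B path=1 depth=1 children=['A'] left=['N'] right=[] parent=R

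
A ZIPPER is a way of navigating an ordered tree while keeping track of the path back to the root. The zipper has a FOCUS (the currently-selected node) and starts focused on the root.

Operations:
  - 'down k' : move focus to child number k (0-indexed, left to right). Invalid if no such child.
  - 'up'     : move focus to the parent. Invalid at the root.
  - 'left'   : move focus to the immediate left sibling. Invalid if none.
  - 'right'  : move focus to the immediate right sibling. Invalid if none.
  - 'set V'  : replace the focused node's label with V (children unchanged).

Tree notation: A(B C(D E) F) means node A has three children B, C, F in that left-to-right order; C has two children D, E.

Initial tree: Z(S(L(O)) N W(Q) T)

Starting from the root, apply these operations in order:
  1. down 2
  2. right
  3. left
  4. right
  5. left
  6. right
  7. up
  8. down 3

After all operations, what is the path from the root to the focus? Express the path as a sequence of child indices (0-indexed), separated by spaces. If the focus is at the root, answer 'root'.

Step 1 (down 2): focus=W path=2 depth=1 children=['Q'] left=['S', 'N'] right=['T'] parent=Z
Step 2 (right): focus=T path=3 depth=1 children=[] left=['S', 'N', 'W'] right=[] parent=Z
Step 3 (left): focus=W path=2 depth=1 children=['Q'] left=['S', 'N'] right=['T'] parent=Z
Step 4 (right): focus=T path=3 depth=1 children=[] left=['S', 'N', 'W'] right=[] parent=Z
Step 5 (left): focus=W path=2 depth=1 children=['Q'] left=['S', 'N'] right=['T'] parent=Z
Step 6 (right): focus=T path=3 depth=1 children=[] left=['S', 'N', 'W'] right=[] parent=Z
Step 7 (up): focus=Z path=root depth=0 children=['S', 'N', 'W', 'T'] (at root)
Step 8 (down 3): focus=T path=3 depth=1 children=[] left=['S', 'N', 'W'] right=[] parent=Z

Answer: 3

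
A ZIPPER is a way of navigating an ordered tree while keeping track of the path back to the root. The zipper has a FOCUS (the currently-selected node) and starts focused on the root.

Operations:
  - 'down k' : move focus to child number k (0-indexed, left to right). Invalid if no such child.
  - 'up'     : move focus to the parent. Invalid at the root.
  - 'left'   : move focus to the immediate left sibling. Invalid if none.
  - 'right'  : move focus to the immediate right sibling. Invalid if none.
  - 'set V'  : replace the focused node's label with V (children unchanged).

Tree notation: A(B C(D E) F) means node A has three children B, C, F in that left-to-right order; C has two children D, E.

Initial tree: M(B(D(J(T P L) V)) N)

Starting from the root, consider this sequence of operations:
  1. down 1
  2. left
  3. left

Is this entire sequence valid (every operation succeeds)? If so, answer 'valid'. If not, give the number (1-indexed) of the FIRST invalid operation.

Step 1 (down 1): focus=N path=1 depth=1 children=[] left=['B'] right=[] parent=M
Step 2 (left): focus=B path=0 depth=1 children=['D'] left=[] right=['N'] parent=M
Step 3 (left): INVALID

Answer: 3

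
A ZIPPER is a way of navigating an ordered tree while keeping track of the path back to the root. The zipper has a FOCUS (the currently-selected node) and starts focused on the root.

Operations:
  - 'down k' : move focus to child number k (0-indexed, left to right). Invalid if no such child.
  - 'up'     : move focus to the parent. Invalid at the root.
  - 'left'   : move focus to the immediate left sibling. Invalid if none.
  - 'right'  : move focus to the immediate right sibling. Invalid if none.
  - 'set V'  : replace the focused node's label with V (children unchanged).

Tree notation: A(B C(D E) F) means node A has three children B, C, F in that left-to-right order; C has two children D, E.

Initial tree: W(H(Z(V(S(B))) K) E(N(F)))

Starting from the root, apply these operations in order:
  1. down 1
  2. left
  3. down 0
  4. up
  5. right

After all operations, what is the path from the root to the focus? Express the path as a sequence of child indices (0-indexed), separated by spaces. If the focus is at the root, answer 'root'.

Step 1 (down 1): focus=E path=1 depth=1 children=['N'] left=['H'] right=[] parent=W
Step 2 (left): focus=H path=0 depth=1 children=['Z', 'K'] left=[] right=['E'] parent=W
Step 3 (down 0): focus=Z path=0/0 depth=2 children=['V'] left=[] right=['K'] parent=H
Step 4 (up): focus=H path=0 depth=1 children=['Z', 'K'] left=[] right=['E'] parent=W
Step 5 (right): focus=E path=1 depth=1 children=['N'] left=['H'] right=[] parent=W

Answer: 1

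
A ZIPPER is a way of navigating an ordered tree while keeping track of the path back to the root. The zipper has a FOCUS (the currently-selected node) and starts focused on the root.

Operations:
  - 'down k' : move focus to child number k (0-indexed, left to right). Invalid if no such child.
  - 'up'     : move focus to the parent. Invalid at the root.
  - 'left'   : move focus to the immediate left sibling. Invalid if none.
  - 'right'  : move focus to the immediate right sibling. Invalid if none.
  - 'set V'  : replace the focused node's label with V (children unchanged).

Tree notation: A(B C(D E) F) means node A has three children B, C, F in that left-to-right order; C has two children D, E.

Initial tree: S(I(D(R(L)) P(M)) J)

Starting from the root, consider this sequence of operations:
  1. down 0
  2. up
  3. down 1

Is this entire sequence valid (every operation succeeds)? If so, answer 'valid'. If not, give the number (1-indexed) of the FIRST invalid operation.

Answer: valid

Derivation:
Step 1 (down 0): focus=I path=0 depth=1 children=['D', 'P'] left=[] right=['J'] parent=S
Step 2 (up): focus=S path=root depth=0 children=['I', 'J'] (at root)
Step 3 (down 1): focus=J path=1 depth=1 children=[] left=['I'] right=[] parent=S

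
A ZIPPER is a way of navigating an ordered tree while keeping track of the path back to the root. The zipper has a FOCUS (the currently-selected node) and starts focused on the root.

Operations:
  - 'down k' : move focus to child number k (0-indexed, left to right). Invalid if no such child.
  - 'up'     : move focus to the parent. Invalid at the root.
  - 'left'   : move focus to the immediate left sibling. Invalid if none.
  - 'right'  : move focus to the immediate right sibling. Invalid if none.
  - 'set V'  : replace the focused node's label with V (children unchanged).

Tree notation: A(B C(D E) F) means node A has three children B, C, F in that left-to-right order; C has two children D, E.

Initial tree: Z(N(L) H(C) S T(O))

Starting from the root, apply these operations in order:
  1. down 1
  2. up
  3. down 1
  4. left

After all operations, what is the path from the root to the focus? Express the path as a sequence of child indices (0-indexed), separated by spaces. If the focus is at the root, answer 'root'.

Step 1 (down 1): focus=H path=1 depth=1 children=['C'] left=['N'] right=['S', 'T'] parent=Z
Step 2 (up): focus=Z path=root depth=0 children=['N', 'H', 'S', 'T'] (at root)
Step 3 (down 1): focus=H path=1 depth=1 children=['C'] left=['N'] right=['S', 'T'] parent=Z
Step 4 (left): focus=N path=0 depth=1 children=['L'] left=[] right=['H', 'S', 'T'] parent=Z

Answer: 0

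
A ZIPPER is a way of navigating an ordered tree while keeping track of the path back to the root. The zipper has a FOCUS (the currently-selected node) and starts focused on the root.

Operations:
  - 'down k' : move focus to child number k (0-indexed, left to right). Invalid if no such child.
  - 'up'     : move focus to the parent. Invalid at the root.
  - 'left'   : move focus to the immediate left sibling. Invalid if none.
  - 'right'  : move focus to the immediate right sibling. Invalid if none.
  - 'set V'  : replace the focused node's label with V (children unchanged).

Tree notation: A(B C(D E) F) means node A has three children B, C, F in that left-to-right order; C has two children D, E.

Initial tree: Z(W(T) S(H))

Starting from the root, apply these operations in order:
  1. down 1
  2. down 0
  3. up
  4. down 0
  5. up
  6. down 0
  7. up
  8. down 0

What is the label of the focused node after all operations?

Answer: H

Derivation:
Step 1 (down 1): focus=S path=1 depth=1 children=['H'] left=['W'] right=[] parent=Z
Step 2 (down 0): focus=H path=1/0 depth=2 children=[] left=[] right=[] parent=S
Step 3 (up): focus=S path=1 depth=1 children=['H'] left=['W'] right=[] parent=Z
Step 4 (down 0): focus=H path=1/0 depth=2 children=[] left=[] right=[] parent=S
Step 5 (up): focus=S path=1 depth=1 children=['H'] left=['W'] right=[] parent=Z
Step 6 (down 0): focus=H path=1/0 depth=2 children=[] left=[] right=[] parent=S
Step 7 (up): focus=S path=1 depth=1 children=['H'] left=['W'] right=[] parent=Z
Step 8 (down 0): focus=H path=1/0 depth=2 children=[] left=[] right=[] parent=S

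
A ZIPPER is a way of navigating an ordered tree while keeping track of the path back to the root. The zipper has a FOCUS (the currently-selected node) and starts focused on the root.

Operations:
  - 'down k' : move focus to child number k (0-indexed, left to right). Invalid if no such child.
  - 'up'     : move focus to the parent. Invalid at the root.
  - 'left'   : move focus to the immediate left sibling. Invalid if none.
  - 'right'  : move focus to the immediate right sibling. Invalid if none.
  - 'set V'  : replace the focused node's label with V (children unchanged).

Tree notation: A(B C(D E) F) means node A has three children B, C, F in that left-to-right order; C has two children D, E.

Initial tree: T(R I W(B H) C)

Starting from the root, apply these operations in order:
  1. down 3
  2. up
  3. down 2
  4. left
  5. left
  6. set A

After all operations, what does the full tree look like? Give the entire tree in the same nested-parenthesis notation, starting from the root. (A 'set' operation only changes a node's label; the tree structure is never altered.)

Answer: T(A I W(B H) C)

Derivation:
Step 1 (down 3): focus=C path=3 depth=1 children=[] left=['R', 'I', 'W'] right=[] parent=T
Step 2 (up): focus=T path=root depth=0 children=['R', 'I', 'W', 'C'] (at root)
Step 3 (down 2): focus=W path=2 depth=1 children=['B', 'H'] left=['R', 'I'] right=['C'] parent=T
Step 4 (left): focus=I path=1 depth=1 children=[] left=['R'] right=['W', 'C'] parent=T
Step 5 (left): focus=R path=0 depth=1 children=[] left=[] right=['I', 'W', 'C'] parent=T
Step 6 (set A): focus=A path=0 depth=1 children=[] left=[] right=['I', 'W', 'C'] parent=T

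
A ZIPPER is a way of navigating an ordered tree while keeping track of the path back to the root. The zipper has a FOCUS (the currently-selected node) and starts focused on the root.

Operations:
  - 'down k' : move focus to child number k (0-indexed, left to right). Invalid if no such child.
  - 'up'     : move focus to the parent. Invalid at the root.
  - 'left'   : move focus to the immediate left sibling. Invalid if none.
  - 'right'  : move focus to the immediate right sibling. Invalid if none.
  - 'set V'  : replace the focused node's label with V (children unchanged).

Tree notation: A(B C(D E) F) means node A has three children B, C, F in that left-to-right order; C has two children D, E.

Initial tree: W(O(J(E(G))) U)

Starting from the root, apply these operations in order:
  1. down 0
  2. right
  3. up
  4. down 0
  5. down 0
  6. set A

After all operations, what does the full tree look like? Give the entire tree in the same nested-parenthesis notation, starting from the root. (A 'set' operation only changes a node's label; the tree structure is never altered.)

Answer: W(O(A(E(G))) U)

Derivation:
Step 1 (down 0): focus=O path=0 depth=1 children=['J'] left=[] right=['U'] parent=W
Step 2 (right): focus=U path=1 depth=1 children=[] left=['O'] right=[] parent=W
Step 3 (up): focus=W path=root depth=0 children=['O', 'U'] (at root)
Step 4 (down 0): focus=O path=0 depth=1 children=['J'] left=[] right=['U'] parent=W
Step 5 (down 0): focus=J path=0/0 depth=2 children=['E'] left=[] right=[] parent=O
Step 6 (set A): focus=A path=0/0 depth=2 children=['E'] left=[] right=[] parent=O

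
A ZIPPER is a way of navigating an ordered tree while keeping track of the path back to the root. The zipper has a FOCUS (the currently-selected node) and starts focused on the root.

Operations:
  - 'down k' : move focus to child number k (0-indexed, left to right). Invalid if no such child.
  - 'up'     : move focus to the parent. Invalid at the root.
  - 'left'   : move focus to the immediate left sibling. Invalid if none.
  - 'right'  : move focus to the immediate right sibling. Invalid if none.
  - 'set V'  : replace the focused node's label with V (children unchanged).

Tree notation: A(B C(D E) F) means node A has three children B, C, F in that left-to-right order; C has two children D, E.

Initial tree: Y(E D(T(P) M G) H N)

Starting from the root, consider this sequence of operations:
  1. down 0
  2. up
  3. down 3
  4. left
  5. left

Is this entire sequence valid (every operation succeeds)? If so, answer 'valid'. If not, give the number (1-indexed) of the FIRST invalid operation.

Step 1 (down 0): focus=E path=0 depth=1 children=[] left=[] right=['D', 'H', 'N'] parent=Y
Step 2 (up): focus=Y path=root depth=0 children=['E', 'D', 'H', 'N'] (at root)
Step 3 (down 3): focus=N path=3 depth=1 children=[] left=['E', 'D', 'H'] right=[] parent=Y
Step 4 (left): focus=H path=2 depth=1 children=[] left=['E', 'D'] right=['N'] parent=Y
Step 5 (left): focus=D path=1 depth=1 children=['T', 'M', 'G'] left=['E'] right=['H', 'N'] parent=Y

Answer: valid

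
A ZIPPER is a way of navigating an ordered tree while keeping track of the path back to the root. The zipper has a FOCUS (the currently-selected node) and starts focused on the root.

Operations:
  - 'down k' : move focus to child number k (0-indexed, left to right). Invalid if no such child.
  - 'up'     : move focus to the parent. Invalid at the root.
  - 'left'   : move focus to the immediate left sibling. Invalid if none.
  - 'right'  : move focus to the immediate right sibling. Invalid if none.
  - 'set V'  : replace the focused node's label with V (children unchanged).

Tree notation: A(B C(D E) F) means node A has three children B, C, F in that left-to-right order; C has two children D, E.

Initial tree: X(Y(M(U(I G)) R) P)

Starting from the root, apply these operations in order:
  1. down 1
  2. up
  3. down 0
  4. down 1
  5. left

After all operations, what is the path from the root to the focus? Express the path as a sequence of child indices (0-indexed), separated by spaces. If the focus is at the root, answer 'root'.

Step 1 (down 1): focus=P path=1 depth=1 children=[] left=['Y'] right=[] parent=X
Step 2 (up): focus=X path=root depth=0 children=['Y', 'P'] (at root)
Step 3 (down 0): focus=Y path=0 depth=1 children=['M', 'R'] left=[] right=['P'] parent=X
Step 4 (down 1): focus=R path=0/1 depth=2 children=[] left=['M'] right=[] parent=Y
Step 5 (left): focus=M path=0/0 depth=2 children=['U'] left=[] right=['R'] parent=Y

Answer: 0 0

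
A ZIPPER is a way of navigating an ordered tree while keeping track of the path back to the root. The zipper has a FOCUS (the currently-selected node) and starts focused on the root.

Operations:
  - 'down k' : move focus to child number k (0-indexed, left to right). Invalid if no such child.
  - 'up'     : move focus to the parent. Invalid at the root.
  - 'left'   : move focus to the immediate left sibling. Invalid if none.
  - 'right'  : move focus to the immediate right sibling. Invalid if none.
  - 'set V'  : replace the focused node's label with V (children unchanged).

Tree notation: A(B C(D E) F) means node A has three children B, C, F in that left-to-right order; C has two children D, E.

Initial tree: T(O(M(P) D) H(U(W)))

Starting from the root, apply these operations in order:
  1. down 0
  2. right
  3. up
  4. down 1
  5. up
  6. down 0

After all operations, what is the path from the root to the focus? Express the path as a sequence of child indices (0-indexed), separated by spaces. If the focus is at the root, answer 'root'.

Answer: 0

Derivation:
Step 1 (down 0): focus=O path=0 depth=1 children=['M', 'D'] left=[] right=['H'] parent=T
Step 2 (right): focus=H path=1 depth=1 children=['U'] left=['O'] right=[] parent=T
Step 3 (up): focus=T path=root depth=0 children=['O', 'H'] (at root)
Step 4 (down 1): focus=H path=1 depth=1 children=['U'] left=['O'] right=[] parent=T
Step 5 (up): focus=T path=root depth=0 children=['O', 'H'] (at root)
Step 6 (down 0): focus=O path=0 depth=1 children=['M', 'D'] left=[] right=['H'] parent=T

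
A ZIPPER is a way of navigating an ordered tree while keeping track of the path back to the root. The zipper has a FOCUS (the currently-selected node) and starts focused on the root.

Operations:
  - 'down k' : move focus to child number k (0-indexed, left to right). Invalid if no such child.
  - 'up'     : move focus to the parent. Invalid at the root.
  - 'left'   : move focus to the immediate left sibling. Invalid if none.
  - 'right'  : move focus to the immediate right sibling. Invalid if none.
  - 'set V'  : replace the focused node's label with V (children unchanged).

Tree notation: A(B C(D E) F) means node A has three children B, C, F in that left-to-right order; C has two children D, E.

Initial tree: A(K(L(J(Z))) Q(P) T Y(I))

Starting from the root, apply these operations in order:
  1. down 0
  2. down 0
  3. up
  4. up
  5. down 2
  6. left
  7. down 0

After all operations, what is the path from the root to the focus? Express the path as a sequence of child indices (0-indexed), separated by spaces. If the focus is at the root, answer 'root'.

Step 1 (down 0): focus=K path=0 depth=1 children=['L'] left=[] right=['Q', 'T', 'Y'] parent=A
Step 2 (down 0): focus=L path=0/0 depth=2 children=['J'] left=[] right=[] parent=K
Step 3 (up): focus=K path=0 depth=1 children=['L'] left=[] right=['Q', 'T', 'Y'] parent=A
Step 4 (up): focus=A path=root depth=0 children=['K', 'Q', 'T', 'Y'] (at root)
Step 5 (down 2): focus=T path=2 depth=1 children=[] left=['K', 'Q'] right=['Y'] parent=A
Step 6 (left): focus=Q path=1 depth=1 children=['P'] left=['K'] right=['T', 'Y'] parent=A
Step 7 (down 0): focus=P path=1/0 depth=2 children=[] left=[] right=[] parent=Q

Answer: 1 0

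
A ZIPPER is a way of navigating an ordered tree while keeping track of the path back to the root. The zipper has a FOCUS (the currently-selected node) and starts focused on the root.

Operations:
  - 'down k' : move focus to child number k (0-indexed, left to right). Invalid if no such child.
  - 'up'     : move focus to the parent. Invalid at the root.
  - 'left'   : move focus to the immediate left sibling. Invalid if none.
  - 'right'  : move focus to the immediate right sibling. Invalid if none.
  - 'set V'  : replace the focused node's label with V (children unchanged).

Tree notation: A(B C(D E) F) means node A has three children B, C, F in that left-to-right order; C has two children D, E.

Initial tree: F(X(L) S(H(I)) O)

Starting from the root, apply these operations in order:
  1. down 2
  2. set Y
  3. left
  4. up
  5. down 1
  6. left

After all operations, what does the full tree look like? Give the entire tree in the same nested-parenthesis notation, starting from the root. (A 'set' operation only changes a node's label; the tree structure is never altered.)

Answer: F(X(L) S(H(I)) Y)

Derivation:
Step 1 (down 2): focus=O path=2 depth=1 children=[] left=['X', 'S'] right=[] parent=F
Step 2 (set Y): focus=Y path=2 depth=1 children=[] left=['X', 'S'] right=[] parent=F
Step 3 (left): focus=S path=1 depth=1 children=['H'] left=['X'] right=['Y'] parent=F
Step 4 (up): focus=F path=root depth=0 children=['X', 'S', 'Y'] (at root)
Step 5 (down 1): focus=S path=1 depth=1 children=['H'] left=['X'] right=['Y'] parent=F
Step 6 (left): focus=X path=0 depth=1 children=['L'] left=[] right=['S', 'Y'] parent=F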